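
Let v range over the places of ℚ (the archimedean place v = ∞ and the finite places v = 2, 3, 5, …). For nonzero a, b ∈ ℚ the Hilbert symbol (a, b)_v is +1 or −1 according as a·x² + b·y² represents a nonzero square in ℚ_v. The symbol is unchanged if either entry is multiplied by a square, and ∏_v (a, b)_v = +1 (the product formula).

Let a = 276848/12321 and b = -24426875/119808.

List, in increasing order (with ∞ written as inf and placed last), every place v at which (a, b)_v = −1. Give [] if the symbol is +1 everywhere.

[17, 19]

Mod squares: a ≡ 143, b ≡ -4199. Check v ∈ {∞, 2, 3, 5, 11, 13, 17, 19, 37}.
v=3: a=3^-2·(≡2), b=3^-2·(≡1) mod 3; (2|3)=-1, (1|3)=+1; (−1)^{-2·-2·1}·(-1)^-2·(+1)^-2 = +1.
v=37: a=37^-2·(≡18), b=37^0·(≡22) mod 37; (18|37)=-1, (22|37)=-1; (−1)^{-2·0·18}·(-1)^0·(-1)^-2 = +1.
v=13: a=13^1·(≡8), b=13^-1·(≡5) mod 13; (8|13)=-1, (5|13)=-1; (−1)^{1·-1·6}·(-1)^-1·(-1)^1 = +1.
v=11: a=11^3·(≡10), b=11^2·(≡9) mod 11; (10|11)=-1, (9|11)=+1; (−1)^{3·2·5}·(-1)^2·(+1)^3 = +1.
v=17: a=17^0·(≡12), b=17^1·(≡15) mod 17; (12|17)=-1, (15|17)=+1; (−1)^{0·1·8}·(-1)^1·(+1)^0 = -1.
v=∞: 143 > 0 and -4199 < 0  ⇒  (a,b)_∞ = +1.
v=2: v_2(a)=4, v_2(b)=-10; units ≡ 7, 1 (mod 8); ε·ε+αω+βω = 1·0+4·0+-10·0 ≡ 0  ⇒  (a,b)_2 = +1.
v=5: a=5^0·(≡3), b=5^4·(≡4) mod 5; (3|5)=-1, (4|5)=+1; (−1)^{0·4·2}·(-1)^4·(+1)^0 = +1.
v=19: a=19^0·(≡2), b=19^1·(≡11) mod 19; (2|19)=-1, (11|19)=+1; (−1)^{0·1·9}·(-1)^1·(+1)^0 = -1.
|Ram(143, -4199)| = 2, even; anisotropic at {17, 19}.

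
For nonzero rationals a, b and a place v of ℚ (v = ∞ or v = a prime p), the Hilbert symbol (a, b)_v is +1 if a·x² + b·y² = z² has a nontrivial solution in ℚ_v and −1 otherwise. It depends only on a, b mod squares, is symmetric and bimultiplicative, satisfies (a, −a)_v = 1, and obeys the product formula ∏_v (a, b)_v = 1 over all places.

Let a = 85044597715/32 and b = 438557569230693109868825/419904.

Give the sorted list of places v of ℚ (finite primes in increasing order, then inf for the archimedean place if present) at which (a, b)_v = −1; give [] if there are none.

[5, 11, 17, 23]

(a, b) ≡ (54230, 7337) mod (ℚ^×)²; places V = {2, 3, 5, 7, 11, 17, 23, 29, ∞}.
(a,b)_29: α=1, u≡19; β=3, v≡3 (mod 29); (19|29)=-1, (3|29)=-1; sign (−1)^0·-1^3·-1^1 = +1.
(a,b)_5: α=1, u≡4; β=2, v≡2 (mod 5); (4|5)=+1, (2|5)=-1; sign (−1)^0·+1^2·-1^1 = -1.
(a,b)_17: α=1, u≡5; β=2, v≡6 (mod 17); (5|17)=-1, (6|17)=-1; sign (−1)^0·-1^2·-1^1 = -1.
(a,b)_3: α=0, u≡2; β=-8, v≡2 (mod 3); (2|3)=-1, (2|3)=-1; sign (−1)^0·-1^-8·-1^0 = +1.
(a,b)_∞: sgn(54230)=+, sgn(7337)=+, so +1.
(a,b)_7: α=2, u≡1; β=4, v≡4 (mod 7); (1|7)=+1, (4|7)=+1; sign (−1)^0·+1^4·+1^2 = +1.
(a,b)_11: α=3, u≡6; β=5, v≡10 (mod 11); (6|11)=-1, (10|11)=-1; sign (−1)^1·-1^5·-1^3 = -1.
(a,b)_2: α=-5, β=-6; u≡3, v≡1 (mod 8); ε(u)ε(v)=1·0, αω(v)=-5·0, βω(u)=-6·1; sum ≡ 0  ⇒  +1.
(a,b)_23: α=2, u≡19; β=5, v≡17 (mod 23); (19|23)=-1, (17|23)=-1; sign (−1)^0·-1^5·-1^2 = -1.
Ram(54230, 7337) = {5, 11, 17, 23}; no ℚ_5-point on the conic.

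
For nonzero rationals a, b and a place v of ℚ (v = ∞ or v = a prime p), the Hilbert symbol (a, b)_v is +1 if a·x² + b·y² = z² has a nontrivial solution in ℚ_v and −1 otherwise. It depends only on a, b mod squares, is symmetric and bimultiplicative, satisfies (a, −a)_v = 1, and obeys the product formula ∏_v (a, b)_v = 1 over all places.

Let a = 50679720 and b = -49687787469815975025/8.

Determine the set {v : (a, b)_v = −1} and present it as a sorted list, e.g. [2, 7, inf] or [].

[2, 3, 5, 17]

Mod squares: a ≡ 170, b ≡ -9282. Check v ∈ {∞, 2, 3, 5, 7, 13, 17}.
v=17: a=17^1·(≡6), b=17^3·(≡9) mod 17; (6|17)=-1, (9|17)=+1; (−1)^{1·3·8}·(-1)^3·(+1)^1 = -1.
v=7: a=7^2·(≡2), b=7^9·(≡4) mod 7; (2|7)=+1, (4|7)=+1; (−1)^{2·9·3}·(+1)^9·(+1)^2 = +1.
v=2: v_2(a)=3, v_2(b)=-3; units ≡ 5, 7 (mod 8); ε·ε+αω+βω = 0·1+3·0+-3·1 ≡ 1  ⇒  (a,b)_2 = -1.
v=5: a=5^1·(≡4), b=5^2·(≡3) mod 5; (4|5)=+1, (3|5)=-1; (−1)^{1·2·2}·(+1)^2·(-1)^1 = -1.
v=3: a=3^2·(≡2), b=3^3·(≡2) mod 3; (2|3)=-1, (2|3)=-1; (−1)^{2·3·1}·(-1)^3·(-1)^2 = -1.
v=13: a=13^2·(≡9), b=13^5·(≡12) mod 13; (9|13)=+1, (12|13)=+1; (−1)^{2·5·6}·(+1)^5·(+1)^2 = +1.
v=∞: 170 > 0 and -9282 < 0  ⇒  (a,b)_∞ = +1.
Ram(170, -9282) = {2, 3, 5, 17}; no ℚ_2-point on the conic.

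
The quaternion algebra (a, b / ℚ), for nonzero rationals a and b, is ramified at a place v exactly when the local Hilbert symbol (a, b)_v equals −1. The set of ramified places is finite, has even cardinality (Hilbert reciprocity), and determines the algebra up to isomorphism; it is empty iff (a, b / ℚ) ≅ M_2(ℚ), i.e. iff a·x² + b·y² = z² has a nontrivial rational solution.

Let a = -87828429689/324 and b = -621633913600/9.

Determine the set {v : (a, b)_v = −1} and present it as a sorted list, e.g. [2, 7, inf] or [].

Mod squares: a ≡ -1001, b ≡ -19. Check v ∈ {∞, 2, 3, 5, 7, 11, 13, 17, 19, 29}.
v=19: a=19^2·(≡6), b=19^3·(≡2) mod 19; (6|19)=+1, (2|19)=-1; (−1)^{2·3·9}·(+1)^3·(-1)^2 = +1.
v=∞: -1001 < 0 and -19 < 0  ⇒  (a,b)_∞ = -1.
v=2: v_2(a)=-2, v_2(b)=8; units ≡ 7, 5 (mod 8); ε·ε+αω+βω = 1·0+-2·1+8·0 ≡ 0  ⇒  (a,b)_2 = +1.
v=7: a=7^1·(≡2), b=7^2·(≡2) mod 7; (2|7)=+1, (2|7)=+1; (−1)^{1·2·3}·(+1)^2·(+1)^1 = +1.
v=29: a=29^2·(≡10), b=29^0·(≡19) mod 29; (10|29)=-1, (19|29)=-1; (−1)^{2·0·14}·(-1)^0·(-1)^2 = +1.
v=5: a=5^0·(≡4), b=5^2·(≡4) mod 5; (4|5)=+1, (4|5)=+1; (−1)^{0·2·2}·(+1)^2·(+1)^0 = +1.
v=13: a=13^1·(≡3), b=13^0·(≡6) mod 13; (3|13)=+1, (6|13)=-1; (−1)^{1·0·6}·(+1)^0·(-1)^1 = -1.
v=3: a=3^-4·(≡1), b=3^-2·(≡2) mod 3; (1|3)=+1, (2|3)=-1; (−1)^{-4·-2·1}·(+1)^-2·(-1)^-4 = +1.
v=11: a=11^1·(≡7), b=11^0·(≡9) mod 11; (7|11)=-1, (9|11)=+1; (−1)^{1·0·5}·(-1)^0·(+1)^1 = +1.
v=17: a=17^2·(≡13), b=17^2·(≡1) mod 17; (13|17)=+1, (1|17)=+1; (−1)^{2·2·8}·(+1)^2·(+1)^2 = +1.
Ram(-1001, -19) = {13, ∞}; no ℚ_13-point on the conic.

[13, inf]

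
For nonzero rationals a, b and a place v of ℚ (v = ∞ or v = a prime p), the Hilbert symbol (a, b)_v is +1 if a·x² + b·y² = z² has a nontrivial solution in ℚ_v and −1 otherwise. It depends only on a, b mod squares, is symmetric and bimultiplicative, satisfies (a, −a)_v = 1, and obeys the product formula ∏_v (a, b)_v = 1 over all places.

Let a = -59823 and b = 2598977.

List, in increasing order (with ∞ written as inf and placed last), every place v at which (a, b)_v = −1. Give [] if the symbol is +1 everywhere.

Mod squares: a ≡ -23, b ≡ 17. Check v ∈ {∞, 2, 3, 17, 23}.
v=∞: -23 < 0 and 17 > 0  ⇒  (a,b)_∞ = +1.
v=2: v_2(a)=0, v_2(b)=0; units ≡ 1, 1 (mod 8); ε·ε+αω+βω = 0·0+0·0+0·0 ≡ 0  ⇒  (a,b)_2 = +1.
v=17: a=17^2·(≡14), b=17^3·(≡2) mod 17; (14|17)=-1, (2|17)=+1; (−1)^{2·3·8}·(-1)^3·(+1)^2 = -1.
v=23: a=23^1·(≡21), b=23^2·(≡14) mod 23; (21|23)=-1, (14|23)=-1; (−1)^{1·2·11}·(-1)^2·(-1)^1 = -1.
v=3: a=3^2·(≡1), b=3^0·(≡2) mod 3; (1|3)=+1, (2|3)=-1; (−1)^{2·0·1}·(+1)^0·(-1)^2 = +1.
(-23, 17 / ℚ) ramifies at {17, 23}: a division algebra.

[17, 23]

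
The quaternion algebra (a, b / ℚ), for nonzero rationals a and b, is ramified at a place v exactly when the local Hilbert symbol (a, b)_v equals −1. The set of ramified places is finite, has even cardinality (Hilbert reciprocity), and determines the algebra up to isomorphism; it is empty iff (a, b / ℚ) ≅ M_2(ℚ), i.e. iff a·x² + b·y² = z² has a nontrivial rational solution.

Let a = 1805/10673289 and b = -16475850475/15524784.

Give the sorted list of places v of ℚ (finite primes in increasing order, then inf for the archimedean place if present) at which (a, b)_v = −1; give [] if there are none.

(a, b) ≡ (5, -37961) mod (ℚ^×)²; places V = {2, 3, 5, 7, 11, 17, 19, 23, 29, ∞}.
(a,b)_23: α=0, u≡11; β=2, v≡1 (mod 23); (11|23)=-1, (1|23)=+1; sign (−1)^0·-1^2·+1^0 = +1.
(a,b)_29: α=0, u≡5; β=1, v≡7 (mod 29); (5|29)=+1, (7|29)=+1; sign (−1)^0·+1^1·+1^0 = +1.
(a,b)_17: α=0, u≡6; β=1, v≡3 (mod 17); (6|17)=-1, (3|17)=-1; sign (−1)^0·-1^1·-1^0 = -1.
(a,b)_11: α=-4, u≡4; β=-3, v≡1 (mod 11); (4|11)=+1, (1|11)=+1; sign (−1)^0·+1^-3·+1^-4 = +1.
(a,b)_∞: sgn(5)=+, sgn(-37961)=−, so +1.
(a,b)_3: α=-6, u≡2; β=-6, v≡1 (mod 3); (2|3)=-1, (1|3)=+1; sign (−1)^0·-1^-6·+1^-6 = +1.
(a,b)_19: α=2, u≡5; β=2, v≡6 (mod 19); (5|19)=+1, (6|19)=+1; sign (−1)^0·+1^2·+1^2 = +1.
(a,b)_2: α=0, β=-4; u≡5, v≡7 (mod 8); ε(u)ε(v)=0·1, αω(v)=0·0, βω(u)=-4·1; sum ≡ 0  ⇒  +1.
(a,b)_7: α=0, u≡5; β=1, v≡2 (mod 7); (5|7)=-1, (2|7)=+1; sign (−1)^0·-1^1·+1^0 = -1.
(a,b)_5: α=1, u≡4; β=2, v≡4 (mod 5); (4|5)=+1, (4|5)=+1; sign (−1)^0·+1^2·+1^1 = +1.
(5, -37961 / ℚ) ramifies at {7, 17}: a division algebra.

[7, 17]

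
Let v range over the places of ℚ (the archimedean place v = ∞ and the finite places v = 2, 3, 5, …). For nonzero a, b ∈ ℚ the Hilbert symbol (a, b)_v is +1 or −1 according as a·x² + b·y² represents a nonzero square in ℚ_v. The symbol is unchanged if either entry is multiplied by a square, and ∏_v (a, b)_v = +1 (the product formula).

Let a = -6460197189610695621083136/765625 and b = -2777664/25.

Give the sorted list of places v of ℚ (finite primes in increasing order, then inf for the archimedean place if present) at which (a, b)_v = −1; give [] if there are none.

[2, 3, 13, 17, 23, 31, 37, inf]

(a, b) ≡ (-11317449, -43401) mod (ℚ^×)²; places V = {2, 3, 5, 7, 11, 13, 17, 23, 31, 37, ∞}.
(a,b)_23: α=3, u≡14; β=1, v≡14 (mod 23); (14|23)=-1, (14|23)=-1; sign (−1)^1·-1^1·-1^3 = -1.
(a,b)_11: α=1, u≡1; β=0, v≡4 (mod 11); (1|11)=+1, (4|11)=+1; sign (−1)^0·+1^0·+1^1 = +1.
(a,b)_2: α=20, β=6; u≡7, v≡7 (mod 8); ε(u)ε(v)=1·1, αω(v)=20·0, βω(u)=6·0; sum ≡ 1  ⇒  -1.
(a,b)_13: α=1, u≡2; β=0, v≡6 (mod 13); (2|13)=-1, (6|13)=-1; sign (−1)^0·-1^0·-1^1 = -1.
(a,b)_3: α=3, u≡2; β=1, v≡2 (mod 3); (2|3)=-1, (2|3)=-1; sign (−1)^1·-1^1·-1^3 = -1.
(a,b)_31: α=1, u≡1; β=0, v≡21 (mod 31); (1|31)=+1, (21|31)=-1; sign (−1)^0·+1^0·-1^1 = -1.
(a,b)_37: α=3, u≡2; β=1, v≡3 (mod 37); (2|37)=-1, (3|37)=+1; sign (−1)^0·-1^1·+1^3 = -1.
(a,b)_5: α=-6, u≡1; β=-2, v≡1 (mod 5); (1|5)=+1, (1|5)=+1; sign (−1)^0·+1^-2·+1^-6 = +1.
(a,b)_7: α=-2, u≡4; β=0, v≡5 (mod 7); (4|7)=+1, (5|7)=-1; sign (−1)^0·+1^0·-1^-2 = +1.
(a,b)_17: α=4, u≡10; β=1, v≡10 (mod 17); (10|17)=-1, (10|17)=-1; sign (−1)^0·-1^1·-1^4 = -1.
(a,b)_∞: sgn(-11317449)=−, sgn(-43401)=−, so -1.
(-11317449, -43401 / ℚ) ramifies at {2, 3, 13, 17, 23, 31, 37, ∞}: a division algebra.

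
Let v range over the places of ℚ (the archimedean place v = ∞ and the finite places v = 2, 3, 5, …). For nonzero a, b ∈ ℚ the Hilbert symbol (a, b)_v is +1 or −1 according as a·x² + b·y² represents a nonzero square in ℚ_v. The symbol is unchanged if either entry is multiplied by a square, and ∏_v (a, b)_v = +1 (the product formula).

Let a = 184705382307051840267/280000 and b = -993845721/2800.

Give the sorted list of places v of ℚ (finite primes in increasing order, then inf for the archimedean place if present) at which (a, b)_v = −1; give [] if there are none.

[7, 17]

Mod squares: a ≡ 1309, b ≡ -3927. Check v ∈ {∞, 2, 3, 5, 7, 11, 17}.
v=17: a=17^3·(≡16), b=17^1·(≡12) mod 17; (16|17)=+1, (12|17)=-1; (−1)^{3·1·8}·(+1)^1·(-1)^3 = -1.
v=5: a=5^-4·(≡4), b=5^-2·(≡2) mod 5; (4|5)=+1, (2|5)=-1; (−1)^{-4·-2·2}·(+1)^-2·(-1)^-4 = +1.
v=∞: 1309 > 0 and -3927 < 0  ⇒  (a,b)_∞ = +1.
v=11: a=11^15·(≡5), b=11^7·(≡8) mod 11; (5|11)=+1, (8|11)=-1; (−1)^{15·7·5}·(+1)^7·(-1)^15 = +1.
v=2: v_2(a)=-6, v_2(b)=-4; units ≡ 5, 1 (mod 8); ε·ε+αω+βω = 0·0+-6·0+-4·1 ≡ 0  ⇒  (a,b)_2 = +1.
v=7: a=7^-1·(≡6), b=7^-1·(≡6) mod 7; (6|7)=-1, (6|7)=-1; (−1)^{-1·-1·3}·(-1)^-1·(-1)^-1 = -1.
v=3: a=3^2·(≡1), b=3^1·(≡2) mod 3; (1|3)=+1, (2|3)=-1; (−1)^{2·1·1}·(+1)^1·(-1)^2 = +1.
Ram(1309, -3927) = {7, 17}; no ℚ_7-point on the conic.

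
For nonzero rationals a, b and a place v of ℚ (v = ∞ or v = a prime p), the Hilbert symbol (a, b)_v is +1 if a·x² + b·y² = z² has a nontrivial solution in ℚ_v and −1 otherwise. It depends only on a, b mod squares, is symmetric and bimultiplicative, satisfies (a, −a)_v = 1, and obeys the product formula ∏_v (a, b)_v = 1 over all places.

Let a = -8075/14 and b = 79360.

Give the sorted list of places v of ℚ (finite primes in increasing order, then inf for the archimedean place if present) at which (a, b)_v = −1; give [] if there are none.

(a, b) ≡ (-4522, 310) mod (ℚ^×)²; places V = {2, 5, 7, 17, 19, 31, ∞}.
(a,b)_7: α=-1, u≡5; β=0, v≡1 (mod 7); (5|7)=-1, (1|7)=+1; sign (−1)^0·-1^0·+1^-1 = +1.
(a,b)_5: α=2, u≡3; β=1, v≡2 (mod 5); (3|5)=-1, (2|5)=-1; sign (−1)^0·-1^1·-1^2 = -1.
(a,b)_31: α=0, u≡10; β=1, v≡18 (mod 31); (10|31)=+1, (18|31)=+1; sign (−1)^0·+1^1·+1^0 = +1.
(a,b)_17: α=1, u≡11; β=0, v≡4 (mod 17); (11|17)=-1, (4|17)=+1; sign (−1)^0·-1^0·+1^1 = +1.
(a,b)_2: α=-1, β=9; u≡3, v≡3 (mod 8); ε(u)ε(v)=1·1, αω(v)=-1·1, βω(u)=9·1; sum ≡ 1  ⇒  -1.
(a,b)_19: α=1, u≡9; β=0, v≡16 (mod 19); (9|19)=+1, (16|19)=+1; sign (−1)^0·+1^0·+1^1 = +1.
(a,b)_∞: sgn(-4522)=−, sgn(310)=+, so +1.
|Ram(-4522, 310)| = 2, even; anisotropic at {2, 5}.

[2, 5]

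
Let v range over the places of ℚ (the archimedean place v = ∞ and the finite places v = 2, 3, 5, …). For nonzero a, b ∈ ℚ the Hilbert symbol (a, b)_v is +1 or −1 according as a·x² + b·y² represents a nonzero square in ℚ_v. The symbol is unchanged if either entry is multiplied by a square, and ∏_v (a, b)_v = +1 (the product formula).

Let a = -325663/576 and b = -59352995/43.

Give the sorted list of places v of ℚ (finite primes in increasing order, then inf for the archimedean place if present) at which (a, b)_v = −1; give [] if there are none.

Mod squares: a ≡ -1927, b ≡ -1864265. Check v ∈ {∞, 2, 3, 5, 13, 23, 29, 37, 41, 43, 47}.
v=3: a=3^-2·(≡2), b=3^0·(≡1) mod 3; (2|3)=-1, (1|3)=+1; (−1)^{-2·0·1}·(-1)^0·(+1)^-2 = +1.
v=23: a=23^0·(≡17), b=23^1·(≡19) mod 23; (17|23)=-1, (19|23)=-1; (−1)^{0·1·11}·(-1)^1·(-1)^0 = -1.
v=5: a=5^0·(≡2), b=5^1·(≡2) mod 5; (2|5)=-1, (2|5)=-1; (−1)^{0·1·2}·(-1)^1·(-1)^0 = -1.
v=37: a=37^0·(≡34), b=37^2·(≡20) mod 37; (34|37)=+1, (20|37)=-1; (−1)^{0·2·18}·(+1)^2·(-1)^0 = +1.
v=29: a=29^0·(≡20), b=29^1·(≡18) mod 29; (20|29)=+1, (18|29)=-1; (−1)^{0·1·14}·(+1)^1·(-1)^0 = +1.
v=41: a=41^1·(≡26), b=41^0·(≡20) mod 41; (26|41)=-1, (20|41)=+1; (−1)^{1·0·20}·(-1)^0·(+1)^1 = +1.
v=43: a=43^0·(≡34), b=43^-1·(≡34) mod 43; (34|43)=-1, (34|43)=-1; (−1)^{0·-1·21}·(-1)^-1·(-1)^0 = -1.
v=47: a=47^1·(≡14), b=47^0·(≡8) mod 47; (14|47)=+1, (8|47)=+1; (−1)^{1·0·23}·(+1)^0·(+1)^1 = +1.
v=∞: -1927 < 0 and -1864265 < 0  ⇒  (a,b)_∞ = -1.
v=2: v_2(a)=-6, v_2(b)=0; units ≡ 1, 7 (mod 8); ε·ε+αω+βω = 0·1+-6·0+0·0 ≡ 0  ⇒  (a,b)_2 = +1.
v=13: a=13^2·(≡9), b=13^1·(≡6) mod 13; (9|13)=+1, (6|13)=-1; (−1)^{2·1·6}·(+1)^1·(-1)^2 = +1.
|Ram(-1927, -1864265)| = 4, even; anisotropic at {5, 23, 43, ∞}.

[5, 23, 43, inf]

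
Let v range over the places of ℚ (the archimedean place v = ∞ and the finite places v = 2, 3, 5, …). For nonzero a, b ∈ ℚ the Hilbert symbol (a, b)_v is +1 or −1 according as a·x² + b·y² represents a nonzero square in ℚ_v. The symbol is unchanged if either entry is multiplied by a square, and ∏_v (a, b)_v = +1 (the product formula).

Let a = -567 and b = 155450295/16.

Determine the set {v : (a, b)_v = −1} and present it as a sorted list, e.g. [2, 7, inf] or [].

[5, 7, 13, 17]

(a, b) ≡ (-7, 352495) mod (ℚ^×)²; places V = {2, 3, 5, 7, 11, 13, 17, 29, ∞}.
(a,b)_7: α=1, u≡3; β=2, v≡3 (mod 7); (3|7)=-1, (3|7)=-1; sign (−1)^0·-1^2·-1^1 = -1.
(a,b)_∞: sgn(-7)=−, sgn(352495)=+, so +1.
(a,b)_17: α=0, u≡11; β=1, v≡12 (mod 17); (11|17)=-1, (12|17)=-1; sign (−1)^0·-1^1·-1^0 = -1.
(a,b)_11: α=0, u≡5; β=1, v≡7 (mod 11); (5|11)=+1, (7|11)=-1; sign (−1)^0·+1^1·-1^0 = +1.
(a,b)_2: α=0, β=-4; u≡1, v≡7 (mod 8); ε(u)ε(v)=0·1, αω(v)=0·0, βω(u)=-4·0; sum ≡ 0  ⇒  +1.
(a,b)_5: α=0, u≡3; β=1, v≡4 (mod 5); (3|5)=-1, (4|5)=+1; sign (−1)^0·-1^1·+1^0 = -1.
(a,b)_13: α=0, u≡5; β=1, v≡1 (mod 13); (5|13)=-1, (1|13)=+1; sign (−1)^0·-1^1·+1^0 = -1.
(a,b)_29: α=0, u≡13; β=1, v≡16 (mod 29); (13|29)=+1, (16|29)=+1; sign (−1)^0·+1^1·+1^0 = +1.
(a,b)_3: α=4, u≡2; β=2, v≡1 (mod 3); (2|3)=-1, (1|3)=+1; sign (−1)^0·-1^2·+1^4 = +1.
Ram(-7, 352495) = {5, 7, 13, 17}; no ℚ_5-point on the conic.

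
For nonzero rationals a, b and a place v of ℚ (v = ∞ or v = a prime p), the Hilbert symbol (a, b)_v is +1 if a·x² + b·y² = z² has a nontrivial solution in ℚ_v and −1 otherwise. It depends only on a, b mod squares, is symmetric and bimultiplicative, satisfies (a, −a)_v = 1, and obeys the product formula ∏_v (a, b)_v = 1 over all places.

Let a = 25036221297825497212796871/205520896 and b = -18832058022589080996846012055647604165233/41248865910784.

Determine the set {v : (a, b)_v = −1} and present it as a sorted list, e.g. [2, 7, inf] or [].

[2, 19, 29, 31]

(a, b) ≡ (31, -563673) mod (ℚ^×)²; places V = {2, 3, 7, 11, 19, 29, 31, ∞}.
(a,b)_19: α=2, u≡2; β=3, v≡6 (mod 19); (2|19)=-1, (6|19)=+1; sign (−1)^0·-1^3·+1^2 = -1.
(a,b)_3: α=28, u≡1; β=45, v≡2 (mod 3); (1|3)=+1, (2|3)=-1; sign (−1)^0·+1^45·-1^28 = +1.
(a,b)_11: α=2, u≡9; β=3, v≡8 (mod 11); (9|11)=+1, (8|11)=-1; sign (−1)^0·+1^3·-1^2 = +1.
(a,b)_2: α=-22, β=-34; u≡7, v≡7 (mod 8); ε(u)ε(v)=1·1, αω(v)=-22·0, βω(u)=-34·0; sum ≡ 1  ⇒  -1.
(a,b)_∞: sgn(31)=+, sgn(-563673)=−, so +1.
(a,b)_29: α=2, u≡11; β=3, v≡7 (mod 29); (11|29)=-1, (7|29)=+1; sign (−1)^0·-1^3·+1^2 = -1.
(a,b)_7: α=-2, u≡5; β=-4, v≡1 (mod 7); (5|7)=-1, (1|7)=+1; sign (−1)^0·-1^-4·+1^-2 = +1.
(a,b)_31: α=3, u≡18; β=5, v≡5 (mod 31); (18|31)=+1, (5|31)=+1; sign (−1)^1·+1^5·+1^3 = -1.
Ram(31, -563673) = {2, 19, 29, 31}; no ℚ_2-point on the conic.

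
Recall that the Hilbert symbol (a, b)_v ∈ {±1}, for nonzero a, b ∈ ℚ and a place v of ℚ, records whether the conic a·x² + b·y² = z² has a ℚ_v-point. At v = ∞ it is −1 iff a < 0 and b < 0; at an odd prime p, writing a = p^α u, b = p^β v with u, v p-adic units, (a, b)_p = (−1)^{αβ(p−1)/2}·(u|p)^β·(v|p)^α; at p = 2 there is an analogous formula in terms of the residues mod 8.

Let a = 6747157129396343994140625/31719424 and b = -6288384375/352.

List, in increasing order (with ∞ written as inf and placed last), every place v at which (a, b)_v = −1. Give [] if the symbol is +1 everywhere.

Mod squares: a ≡ 273, b ≡ -330. Check v ∈ {∞, 2, 3, 5, 7, 11, 13}.
v=7: a=7^5·(≡4), b=7^2·(≡3) mod 7; (4|7)=+1, (3|7)=-1; (−1)^{5·2·3}·(+1)^2·(-1)^5 = -1.
v=13: a=13^5·(≡2), b=13^2·(≡5) mod 13; (2|13)=-1, (5|13)=-1; (−1)^{5·2·6}·(-1)^2·(-1)^5 = -1.
v=5: a=5^14·(≡3), b=5^5·(≡1) mod 5; (3|5)=-1, (1|5)=+1; (−1)^{14·5·2}·(-1)^5·(+1)^14 = -1.
v=∞: 273 > 0 and -330 < 0  ⇒  (a,b)_∞ = +1.
v=11: a=11^-2·(≡9), b=11^-1·(≡9) mod 11; (9|11)=+1, (9|11)=+1; (−1)^{-2·-1·5}·(+1)^-1·(+1)^-2 = +1.
v=2: v_2(a)=-18, v_2(b)=-5; units ≡ 1, 3 (mod 8); ε·ε+αω+βω = 0·1+-18·1+-5·0 ≡ 0  ⇒  (a,b)_2 = +1.
v=3: a=3^11·(≡1), b=3^5·(≡1) mod 3; (1|3)=+1, (1|3)=+1; (−1)^{11·5·1}·(+1)^5·(+1)^11 = -1.
|Ram(273, -330)| = 4, even; anisotropic at {3, 5, 7, 13}.

[3, 5, 7, 13]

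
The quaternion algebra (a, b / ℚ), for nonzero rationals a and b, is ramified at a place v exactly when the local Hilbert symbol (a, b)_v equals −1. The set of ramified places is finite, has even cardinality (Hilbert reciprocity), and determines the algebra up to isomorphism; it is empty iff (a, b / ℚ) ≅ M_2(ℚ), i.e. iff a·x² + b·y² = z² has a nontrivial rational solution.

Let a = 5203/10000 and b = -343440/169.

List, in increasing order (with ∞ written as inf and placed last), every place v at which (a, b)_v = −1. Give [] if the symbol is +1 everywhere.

Mod squares: a ≡ 43, b ≡ -265. Check v ∈ {∞, 2, 3, 5, 11, 13, 43, 53}.
v=11: a=11^2·(≡10), b=11^0·(≡6) mod 11; (10|11)=-1, (6|11)=-1; (−1)^{2·0·5}·(-1)^0·(-1)^2 = +1.
v=2: v_2(a)=-4, v_2(b)=4; units ≡ 3, 7 (mod 8); ε·ε+αω+βω = 1·1+-4·0+4·1 ≡ 1  ⇒  (a,b)_2 = -1.
v=53: a=53^0·(≡40), b=53^1·(≡41) mod 53; (40|53)=+1, (41|53)=-1; (−1)^{0·1·26}·(+1)^1·(-1)^0 = +1.
v=43: a=43^1·(≡14), b=43^0·(≡14) mod 43; (14|43)=+1, (14|43)=+1; (−1)^{1·0·21}·(+1)^0·(+1)^1 = +1.
v=3: a=3^0·(≡1), b=3^4·(≡2) mod 3; (1|3)=+1, (2|3)=-1; (−1)^{0·4·1}·(+1)^4·(-1)^0 = +1.
v=∞: 43 > 0 and -265 < 0  ⇒  (a,b)_∞ = +1.
v=5: a=5^-4·(≡3), b=5^1·(≡3) mod 5; (3|5)=-1, (3|5)=-1; (−1)^{-4·1·2}·(-1)^1·(-1)^-4 = -1.
v=13: a=13^0·(≡1), b=13^-2·(≡7) mod 13; (1|13)=+1, (7|13)=-1; (−1)^{0·-2·6}·(+1)^-2·(-1)^0 = +1.
(43, -265 / ℚ) ramifies at {2, 5}: a division algebra.

[2, 5]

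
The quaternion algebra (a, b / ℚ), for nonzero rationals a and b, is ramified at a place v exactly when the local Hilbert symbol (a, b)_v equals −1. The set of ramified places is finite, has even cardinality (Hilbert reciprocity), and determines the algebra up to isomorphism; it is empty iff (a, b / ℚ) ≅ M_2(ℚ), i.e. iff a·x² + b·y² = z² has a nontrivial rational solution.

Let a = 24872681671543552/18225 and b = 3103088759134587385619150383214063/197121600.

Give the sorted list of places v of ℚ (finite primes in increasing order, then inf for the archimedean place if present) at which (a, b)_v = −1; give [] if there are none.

[2, 11, 31, 41]

Mod squares: a ≡ 5715523, b ≡ 16107383. Check v ∈ {∞, 2, 3, 5, 7, 11, 13, 19, 23, 29, 31, 41}.
v=41: a=41^1·(≡6), b=41^3·(≡16) mod 41; (6|41)=-1, (16|41)=+1; (−1)^{1·3·20}·(-1)^3·(+1)^1 = -1.
v=5: a=5^-2·(≡3), b=5^-2·(≡2) mod 5; (3|5)=-1, (2|5)=-1; (−1)^{-2·-2·2}·(-1)^-2·(-1)^-2 = +1.
v=13: a=13^0·(≡11), b=13^-2·(≡6) mod 13; (11|13)=-1, (6|13)=-1; (−1)^{0·-2·6}·(-1)^-2·(-1)^0 = +1.
v=11: a=11^1·(≡7), b=11^2·(≡2) mod 11; (7|11)=-1, (2|11)=-1; (−1)^{1·2·5}·(-1)^2·(-1)^1 = -1.
v=31: a=31^2·(≡22), b=31^5·(≡20) mod 31; (22|31)=-1, (20|31)=+1; (−1)^{2·5·15}·(-1)^5·(+1)^2 = -1.
v=19: a=19^3·(≡4), b=19^7·(≡18) mod 19; (4|19)=+1, (18|19)=-1; (−1)^{3·7·9}·(+1)^7·(-1)^3 = +1.
v=29: a=29^1·(≡18), b=29^3·(≡10) mod 29; (18|29)=-1, (10|29)=-1; (−1)^{1·3·14}·(-1)^3·(-1)^1 = +1.
v=7: a=7^2·(≡2), b=7^2·(≡5) mod 7; (2|7)=+1, (5|7)=-1; (−1)^{2·2·3}·(+1)^2·(-1)^2 = +1.
v=23: a=23^1·(≡16), b=23^3·(≡22) mod 23; (16|23)=+1, (22|23)=-1; (−1)^{1·3·11}·(+1)^3·(-1)^1 = +1.
v=3: a=3^-6·(≡1), b=3^-6·(≡2) mod 3; (1|3)=+1, (2|3)=-1; (−1)^{-6·-6·1}·(+1)^-6·(-1)^-6 = +1.
v=2: v_2(a)=8, v_2(b)=-6; units ≡ 3, 7 (mod 8); ε·ε+αω+βω = 1·1+8·0+-6·1 ≡ 1  ⇒  (a,b)_2 = -1.
v=∞: 5715523 > 0 and 16107383 > 0  ⇒  (a,b)_∞ = +1.
Ram(5715523, 16107383) = {2, 11, 31, 41}; no ℚ_2-point on the conic.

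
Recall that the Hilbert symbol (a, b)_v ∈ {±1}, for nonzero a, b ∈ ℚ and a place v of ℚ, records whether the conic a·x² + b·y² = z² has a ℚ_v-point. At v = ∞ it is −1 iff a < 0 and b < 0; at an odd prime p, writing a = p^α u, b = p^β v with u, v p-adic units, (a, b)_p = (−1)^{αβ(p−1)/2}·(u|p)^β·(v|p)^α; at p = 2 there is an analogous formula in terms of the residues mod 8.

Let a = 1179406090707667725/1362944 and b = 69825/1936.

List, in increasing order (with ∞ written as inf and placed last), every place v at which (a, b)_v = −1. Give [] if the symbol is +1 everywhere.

(a, b) ≡ (281195079, 57) mod (ℚ^×)²; places V = {2, 3, 5, 7, 11, 17, 19, 23, 31, 37, ∞}.
(a,b)_23: α=1, u≡1; β=0, v≡5 (mod 23); (1|23)=+1, (5|23)=-1; sign (−1)^0·+1^0·-1^1 = -1.
(a,b)_3: α=1, u≡2; β=1, v≡1 (mod 3); (2|3)=-1, (1|3)=+1; sign (−1)^1·-1^1·+1^1 = +1.
(a,b)_17: α=3, u≡6; β=0, v≡14 (mod 17); (6|17)=-1, (14|17)=-1; sign (−1)^0·-1^0·-1^3 = -1.
(a,b)_∞: sgn(281195079)=+, sgn(57)=+, so +1.
(a,b)_2: α=-10, β=-4; u≡7, v≡1 (mod 8); ε(u)ε(v)=1·0, αω(v)=-10·0, βω(u)=-4·0; sum ≡ 0  ⇒  +1.
(a,b)_37: α=1, u≡16; β=0, v≡19 (mod 37); (16|37)=+1, (19|37)=-1; sign (−1)^0·+1^0·-1^1 = -1.
(a,b)_11: α=-3, u≡1; β=-2, v≡6 (mod 11); (1|11)=+1, (6|11)=-1; sign (−1)^0·+1^-2·-1^-3 = -1.
(a,b)_31: α=1, u≡3; β=0, v≡12 (mod 31); (3|31)=-1, (12|31)=-1; sign (−1)^0·-1^0·-1^1 = -1.
(a,b)_5: α=2, u≡1; β=2, v≡3 (mod 5); (1|5)=+1, (3|5)=-1; sign (−1)^0·+1^2·-1^2 = +1.
(a,b)_19: α=5, u≡3; β=1, v≡15 (mod 19); (3|19)=-1, (15|19)=-1; sign (−1)^1·-1^1·-1^5 = -1.
(a,b)_7: α=2, u≡1; β=2, v≡1 (mod 7); (1|7)=+1, (1|7)=+1; sign (−1)^0·+1^2·+1^2 = +1.
|Ram(281195079, 57)| = 6, even; anisotropic at {11, 17, 19, 23, 31, 37}.

[11, 17, 19, 23, 31, 37]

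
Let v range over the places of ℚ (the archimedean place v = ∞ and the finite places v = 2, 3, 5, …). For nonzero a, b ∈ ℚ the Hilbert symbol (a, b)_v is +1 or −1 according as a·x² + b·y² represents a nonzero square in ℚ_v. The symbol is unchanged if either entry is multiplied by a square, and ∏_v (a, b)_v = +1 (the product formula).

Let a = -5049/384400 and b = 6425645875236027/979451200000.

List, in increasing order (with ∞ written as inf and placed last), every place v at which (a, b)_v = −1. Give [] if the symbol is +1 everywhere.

[2, 13]

Mod squares: a ≡ -561, b ≡ 24310. Check v ∈ {∞, 2, 3, 5, 7, 11, 13, 17, 31, 43}.
v=∞: -561 < 0 and 24310 > 0  ⇒  (a,b)_∞ = +1.
v=2: v_2(a)=-4, v_2(b)=-9; units ≡ 7, 3 (mod 8); ε·ε+αω+βω = 1·1+-4·1+-9·0 ≡ 1  ⇒  (a,b)_2 = -1.
v=13: a=13^0·(≡7), b=13^-1·(≡5) mod 13; (7|13)=-1, (5|13)=-1; (−1)^{0·-1·6}·(-1)^-1·(-1)^0 = -1.
v=7: a=7^0·(≡6), b=7^-2·(≡6) mod 7; (6|7)=-1, (6|7)=-1; (−1)^{0·-2·3}·(-1)^-2·(-1)^0 = +1.
v=43: a=43^0·(≡31), b=43^2·(≡36) mod 43; (31|43)=+1, (36|43)=+1; (−1)^{0·2·21}·(+1)^2·(+1)^0 = +1.
v=5: a=5^-2·(≡1), b=5^-5·(≡3) mod 5; (1|5)=+1, (3|5)=-1; (−1)^{-2·-5·2}·(+1)^-5·(-1)^-2 = +1.
v=31: a=31^-2·(≡9), b=31^-2·(≡23) mod 31; (9|31)=+1, (23|31)=-1; (−1)^{-2·-2·15}·(+1)^-2·(-1)^-2 = +1.
v=17: a=17^1·(≡2), b=17^3·(≡9) mod 17; (2|17)=+1, (9|17)=+1; (−1)^{1·3·8}·(+1)^3·(+1)^1 = +1.
v=11: a=11^1·(≡5), b=11^3·(≡7) mod 11; (5|11)=+1, (7|11)=-1; (−1)^{1·3·5}·(+1)^3·(-1)^1 = +1.
v=3: a=3^3·(≡2), b=3^12·(≡1) mod 3; (2|3)=-1, (1|3)=+1; (−1)^{3·12·1}·(-1)^12·(+1)^3 = +1.
Ram(-561, 24310) = {2, 13}; no ℚ_2-point on the conic.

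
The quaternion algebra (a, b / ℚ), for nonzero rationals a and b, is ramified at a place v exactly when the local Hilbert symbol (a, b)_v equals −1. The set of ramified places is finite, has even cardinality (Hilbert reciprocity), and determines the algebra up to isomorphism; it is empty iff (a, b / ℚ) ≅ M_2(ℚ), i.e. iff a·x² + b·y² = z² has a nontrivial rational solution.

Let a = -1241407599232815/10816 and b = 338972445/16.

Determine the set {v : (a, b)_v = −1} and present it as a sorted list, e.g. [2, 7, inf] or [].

(a, b) ≡ (-591258815, 85405) mod (ℚ^×)²; places V = {2, 3, 5, 7, 13, 19, 23, 29, 31, 43, ∞}.
(a,b)_23: α=3, u≡20; β=0, v≡2 (mod 23); (20|23)=-1, (2|23)=+1; sign (−1)^0·-1^0·+1^3 = +1.
(a,b)_5: α=1, u≡2; β=1, v≡4 (mod 5); (2|5)=-1, (4|5)=+1; sign (−1)^0·-1^1·+1^1 = -1.
(a,b)_31: α=1, u≡25; β=1, v≡23 (mod 31); (25|31)=+1, (23|31)=-1; sign (−1)^1·+1^1·-1^1 = +1.
(a,b)_29: α=1, u≡17; β=1, v≡25 (mod 29); (17|29)=-1, (25|29)=+1; sign (−1)^0·-1^1·+1^1 = -1.
(a,b)_3: α=4, u≡1; β=4, v≡1 (mod 3); (1|3)=+1, (1|3)=+1; sign (−1)^0·+1^4·+1^4 = +1.
(a,b)_19: α=1, u≡14; β=1, v≡1 (mod 19); (14|19)=-1, (1|19)=+1; sign (−1)^1·-1^1·+1^1 = +1.
(a,b)_7: α=3, u≡1; β=2, v≡3 (mod 7); (1|7)=+1, (3|7)=-1; sign (−1)^0·+1^2·-1^3 = -1.
(a,b)_43: α=1, u≡18; β=0, v≡3 (mod 43); (18|43)=-1, (3|43)=-1; sign (−1)^0·-1^0·-1^1 = -1.
(a,b)_∞: sgn(-591258815)=−, sgn(85405)=+, so +1.
(a,b)_2: α=-6, β=-4; u≡1, v≡5 (mod 8); ε(u)ε(v)=0·0, αω(v)=-6·1, βω(u)=-4·0; sum ≡ 0  ⇒  +1.
(a,b)_13: α=-2, u≡1; β=0, v≡2 (mod 13); (1|13)=+1, (2|13)=-1; sign (−1)^0·+1^0·-1^-2 = +1.
(-591258815, 85405 / ℚ) ramifies at {5, 7, 29, 43}: a division algebra.

[5, 7, 29, 43]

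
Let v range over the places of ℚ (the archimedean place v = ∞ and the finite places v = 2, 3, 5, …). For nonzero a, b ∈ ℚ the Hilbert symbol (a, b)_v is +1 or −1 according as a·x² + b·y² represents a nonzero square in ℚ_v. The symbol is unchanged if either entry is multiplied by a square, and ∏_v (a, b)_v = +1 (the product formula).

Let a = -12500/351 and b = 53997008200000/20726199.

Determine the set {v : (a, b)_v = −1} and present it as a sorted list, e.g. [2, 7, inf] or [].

Mod squares: a ≡ -195, b ≡ 145836795. Check v ∈ {∞, 2, 3, 5, 13, 17, 19, 29, 37, 41}.
v=41: a=41^0·(≡2), b=41^1·(≡32) mod 41; (2|41)=+1, (32|41)=+1; (−1)^{0·1·20}·(+1)^1·(+1)^0 = +1.
v=13: a=13^-1·(≡6), b=13^-1·(≡7) mod 13; (6|13)=-1, (7|13)=-1; (−1)^{-1·-1·6}·(-1)^-1·(-1)^-1 = +1.
v=3: a=3^-3·(≡1), b=3^-13·(≡1) mod 3; (1|3)=+1, (1|3)=+1; (−1)^{-3·-13·1}·(+1)^-13·(+1)^-3 = -1.
v=19: a=19^0·(≡15), b=19^2·(≡12) mod 19; (15|19)=-1, (12|19)=-1; (−1)^{0·2·9}·(-1)^2·(-1)^0 = +1.
v=5: a=5^5·(≡1), b=5^5·(≡1) mod 5; (1|5)=+1, (1|5)=+1; (−1)^{5·5·2}·(+1)^5·(+1)^5 = +1.
v=29: a=29^0·(≡19), b=29^1·(≡22) mod 29; (19|29)=-1, (22|29)=+1; (−1)^{0·1·14}·(-1)^1·(+1)^0 = -1.
v=37: a=37^0·(≡25), b=37^1·(≡9) mod 37; (25|37)=+1, (9|37)=+1; (−1)^{0·1·18}·(+1)^1·(+1)^0 = +1.
v=17: a=17^0·(≡15), b=17^1·(≡3) mod 17; (15|17)=+1, (3|17)=-1; (−1)^{0·1·8}·(+1)^1·(-1)^0 = +1.
v=2: v_2(a)=2, v_2(b)=6; units ≡ 5, 3 (mod 8); ε·ε+αω+βω = 0·1+2·1+6·1 ≡ 0  ⇒  (a,b)_2 = +1.
v=∞: -195 < 0 and 145836795 > 0  ⇒  (a,b)_∞ = +1.
Ram(-195, 145836795) = {3, 29}; no ℚ_3-point on the conic.

[3, 29]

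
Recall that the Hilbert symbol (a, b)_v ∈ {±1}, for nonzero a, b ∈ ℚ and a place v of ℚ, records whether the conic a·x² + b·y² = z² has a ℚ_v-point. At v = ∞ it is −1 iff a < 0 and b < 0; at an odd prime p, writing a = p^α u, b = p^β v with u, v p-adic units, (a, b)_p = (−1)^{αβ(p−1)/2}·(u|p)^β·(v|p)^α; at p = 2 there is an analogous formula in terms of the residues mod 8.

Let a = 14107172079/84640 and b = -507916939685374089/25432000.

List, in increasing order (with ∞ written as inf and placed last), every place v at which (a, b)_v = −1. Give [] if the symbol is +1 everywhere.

[3, 5, 13, 19]

Mod squares: a ≡ 390, b ≡ -1181895. Check v ∈ {∞, 2, 3, 5, 7, 11, 13, 17, 19, 23, 29}.
v=2: v_2(a)=-5, v_2(b)=-6; units ≡ 3, 1 (mod 8); ε·ε+αω+βω = 1·0+-5·0+-6·1 ≡ 0  ⇒  (a,b)_2 = +1.
v=19: a=19^2·(≡8), b=19^3·(≡16) mod 19; (8|19)=-1, (16|19)=+1; (−1)^{2·3·9}·(-1)^3·(+1)^2 = -1.
v=5: a=5^-1·(≡3), b=5^-3·(≡1) mod 5; (3|5)=-1, (1|5)=+1; (−1)^{-1·-3·2}·(-1)^-3·(+1)^-1 = -1.
v=23: a=23^-2·(≡5), b=23^0·(≡16) mod 23; (5|23)=-1, (16|23)=+1; (−1)^{-2·0·11}·(-1)^0·(+1)^-2 = +1.
v=13: a=13^3·(≡3), b=13^3·(≡5) mod 13; (3|13)=+1, (5|13)=-1; (−1)^{3·3·6}·(+1)^3·(-1)^3 = -1.
v=17: a=17^0·(≡13), b=17^-2·(≡13) mod 17; (13|17)=+1, (13|17)=+1; (−1)^{0·-2·8}·(+1)^-2·(+1)^0 = +1.
v=∞: 390 > 0 and -1181895 < 0  ⇒  (a,b)_∞ = +1.
v=11: a=11^2·(≡4), b=11^-1·(≡1) mod 11; (4|11)=+1, (1|11)=+1; (−1)^{2·-1·5}·(+1)^-1·(+1)^2 = +1.
v=7: a=7^2·(≡6), b=7^0·(≡3) mod 7; (6|7)=-1, (3|7)=-1; (−1)^{2·0·3}·(-1)^0·(-1)^2 = +1.
v=3: a=3^1·(≡1), b=3^19·(≡1) mod 3; (1|3)=+1, (1|3)=+1; (−1)^{1·19·1}·(+1)^19·(+1)^1 = -1.
v=29: a=29^0·(≡1), b=29^1·(≡10) mod 29; (1|29)=+1, (10|29)=-1; (−1)^{0·1·14}·(+1)^1·(-1)^0 = +1.
Ram(390, -1181895) = {3, 5, 13, 19}; no ℚ_3-point on the conic.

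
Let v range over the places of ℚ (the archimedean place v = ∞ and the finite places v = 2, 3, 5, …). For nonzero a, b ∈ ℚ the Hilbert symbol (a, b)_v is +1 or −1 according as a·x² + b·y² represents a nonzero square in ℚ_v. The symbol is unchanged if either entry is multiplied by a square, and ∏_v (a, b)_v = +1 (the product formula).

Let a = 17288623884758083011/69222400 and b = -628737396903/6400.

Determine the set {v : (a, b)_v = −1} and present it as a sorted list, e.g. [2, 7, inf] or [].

[17, 19, 23, 37]

Mod squares: a ≡ 451616339, b ≡ -4933247. Check v ∈ {∞, 2, 3, 5, 7, 11, 13, 17, 19, 23, 31, 37, 53}.
v=19: a=19^1·(≡13), b=19^0·(≡8) mod 19; (13|19)=-1, (8|19)=-1; (−1)^{1·0·9}·(-1)^0·(-1)^1 = -1.
v=23: a=23^1·(≡6), b=23^1·(≡9) mod 23; (6|23)=+1, (9|23)=+1; (−1)^{1·1·11}·(+1)^1·(+1)^1 = -1.
v=3: a=3^2·(≡2), b=3^2·(≡1) mod 3; (2|3)=-1, (1|3)=+1; (−1)^{2·2·1}·(-1)^2·(+1)^2 = +1.
v=13: a=13^-2·(≡7), b=13^0·(≡2) mod 13; (7|13)=-1, (2|13)=-1; (−1)^{-2·0·6}·(-1)^0·(-1)^-2 = +1.
v=2: v_2(a)=-14, v_2(b)=-8; units ≡ 3, 1 (mod 8); ε·ε+αω+βω = 1·0+-14·0+-8·1 ≡ 0  ⇒  (a,b)_2 = +1.
v=7: a=7^4·(≡6), b=7^2·(≡6) mod 7; (6|7)=-1, (6|7)=-1; (−1)^{4·2·3}·(-1)^2·(-1)^4 = +1.
v=37: a=37^1·(≡10), b=37^1·(≡13) mod 37; (10|37)=+1, (13|37)=-1; (−1)^{1·1·18}·(+1)^1·(-1)^1 = -1.
v=53: a=53^1·(≡14), b=53^0·(≡24) mod 53; (14|53)=-1, (24|53)=+1; (−1)^{1·0·26}·(-1)^0·(+1)^1 = +1.
v=17: a=17^1·(≡11), b=17^3·(≡15) mod 17; (11|17)=-1, (15|17)=+1; (−1)^{1·3·8}·(-1)^3·(+1)^1 = -1.
v=∞: 451616339 > 0 and -4933247 < 0  ⇒  (a,b)_∞ = +1.
v=11: a=11^6·(≡9), b=11^1·(≡5) mod 11; (9|11)=+1, (5|11)=+1; (−1)^{6·1·5}·(+1)^1·(+1)^6 = +1.
v=31: a=31^1·(≡2), b=31^1·(≡23) mod 31; (2|31)=+1, (23|31)=-1; (−1)^{1·1·15}·(+1)^1·(-1)^1 = +1.
v=5: a=5^-2·(≡1), b=5^-2·(≡2) mod 5; (1|5)=+1, (2|5)=-1; (−1)^{-2·-2·2}·(+1)^-2·(-1)^-2 = +1.
|Ram(451616339, -4933247)| = 4, even; anisotropic at {17, 19, 23, 37}.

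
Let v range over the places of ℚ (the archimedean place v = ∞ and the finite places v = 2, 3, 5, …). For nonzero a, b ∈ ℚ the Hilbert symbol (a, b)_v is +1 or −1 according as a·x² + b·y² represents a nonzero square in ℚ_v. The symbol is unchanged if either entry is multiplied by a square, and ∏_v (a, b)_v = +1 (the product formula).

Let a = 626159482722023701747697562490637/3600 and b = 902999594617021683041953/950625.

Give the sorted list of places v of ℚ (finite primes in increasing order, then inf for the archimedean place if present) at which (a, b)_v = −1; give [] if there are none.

[17, 31, 37, 41]

(a, b) ≡ (15001613, 5593) mod (ℚ^×)²; places V = {2, 3, 5, 7, 11, 13, 17, 29, 31, 37, 41, 47, ∞}.
(a,b)_17: α=2, u≡14; β=1, v≡5 (mod 17); (14|17)=-1, (5|17)=-1; sign (−1)^0·-1^1·-1^2 = -1.
(a,b)_3: α=-2, u≡2; β=-2, v≡1 (mod 3); (2|3)=-1, (1|3)=+1; sign (−1)^0·-1^-2·+1^-2 = +1.
(a,b)_41: α=3, u≡5; β=2, v≡11 (mod 41); (5|41)=+1, (11|41)=-1; sign (−1)^0·+1^2·-1^3 = -1.
(a,b)_∞: sgn(15001613)=+, sgn(5593)=+, so +1.
(a,b)_37: α=3, u≡25; β=2, v≡20 (mod 37); (25|37)=+1, (20|37)=-1; sign (−1)^0·+1^2·-1^3 = -1.
(a,b)_29: α=3, u≡25; β=2, v≡5 (mod 29); (25|29)=+1, (5|29)=+1; sign (−1)^0·+1^2·+1^3 = +1.
(a,b)_31: α=3, u≡12; β=2, v≡22 (mod 31); (12|31)=-1, (22|31)=-1; sign (−1)^0·-1^2·-1^3 = -1.
(a,b)_11: α=5, u≡3; β=6, v≡1 (mod 11); (3|11)=+1, (1|11)=+1; sign (−1)^0·+1^6·+1^5 = +1.
(a,b)_47: α=2, u≡32; β=1, v≡25 (mod 47); (32|47)=+1, (25|47)=+1; sign (−1)^0·+1^1·+1^2 = +1.
(a,b)_7: α=4, u≡1; β=3, v≡2 (mod 7); (1|7)=+1, (2|7)=+1; sign (−1)^0·+1^3·+1^4 = +1.
(a,b)_2: α=-4, β=0; u≡5, v≡1 (mod 8); ε(u)ε(v)=0·0, αω(v)=-4·0, βω(u)=0·1; sum ≡ 0  ⇒  +1.
(a,b)_13: α=0, u≡4; β=-2, v≡12 (mod 13); (4|13)=+1, (12|13)=+1; sign (−1)^0·+1^-2·+1^0 = +1.
(a,b)_5: α=-2, u≡3; β=-4, v≡3 (mod 5); (3|5)=-1, (3|5)=-1; sign (−1)^0·-1^-4·-1^-2 = +1.
|Ram(15001613, 5593)| = 4, even; anisotropic at {17, 31, 37, 41}.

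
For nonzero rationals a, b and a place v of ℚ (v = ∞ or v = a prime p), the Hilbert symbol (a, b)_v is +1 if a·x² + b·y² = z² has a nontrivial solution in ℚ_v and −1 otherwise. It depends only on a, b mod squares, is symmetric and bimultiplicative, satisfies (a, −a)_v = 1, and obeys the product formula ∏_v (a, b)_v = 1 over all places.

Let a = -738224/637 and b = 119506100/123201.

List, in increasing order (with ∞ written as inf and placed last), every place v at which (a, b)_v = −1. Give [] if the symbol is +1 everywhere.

[37, 43]

Mod squares: a ≡ -599807, b ≡ 29. Check v ∈ {∞, 2, 3, 5, 7, 13, 29, 37, 43}.
v=5: a=5^0·(≡3), b=5^2·(≡4) mod 5; (3|5)=-1, (4|5)=+1; (−1)^{0·2·2}·(-1)^2·(+1)^0 = +1.
v=7: a=7^-2·(≡4), b=7^2·(≡2) mod 7; (4|7)=+1, (2|7)=+1; (−1)^{-2·2·3}·(+1)^2·(+1)^-2 = +1.
v=2: v_2(a)=4, v_2(b)=2; units ≡ 1, 5 (mod 8); ε·ε+αω+βω = 0·0+4·1+2·0 ≡ 0  ⇒  (a,b)_2 = +1.
v=29: a=29^1·(≡23), b=29^3·(≡16) mod 29; (23|29)=+1, (16|29)=+1; (−1)^{1·3·14}·(+1)^3·(+1)^1 = +1.
v=37: a=37^1·(≡22), b=37^0·(≡14) mod 37; (22|37)=-1, (14|37)=-1; (−1)^{1·0·18}·(-1)^0·(-1)^1 = -1.
v=∞: -599807 < 0 and 29 > 0  ⇒  (a,b)_∞ = +1.
v=43: a=43^1·(≡39), b=43^0·(≡26) mod 43; (39|43)=-1, (26|43)=-1; (−1)^{1·0·21}·(-1)^0·(-1)^1 = -1.
v=13: a=13^-1·(≡2), b=13^-2·(≡12) mod 13; (2|13)=-1, (12|13)=+1; (−1)^{-1·-2·6}·(-1)^-2·(+1)^-1 = +1.
v=3: a=3^0·(≡1), b=3^-6·(≡2) mod 3; (1|3)=+1, (2|3)=-1; (−1)^{0·-6·1}·(+1)^-6·(-1)^0 = +1.
|Ram(-599807, 29)| = 2, even; anisotropic at {37, 43}.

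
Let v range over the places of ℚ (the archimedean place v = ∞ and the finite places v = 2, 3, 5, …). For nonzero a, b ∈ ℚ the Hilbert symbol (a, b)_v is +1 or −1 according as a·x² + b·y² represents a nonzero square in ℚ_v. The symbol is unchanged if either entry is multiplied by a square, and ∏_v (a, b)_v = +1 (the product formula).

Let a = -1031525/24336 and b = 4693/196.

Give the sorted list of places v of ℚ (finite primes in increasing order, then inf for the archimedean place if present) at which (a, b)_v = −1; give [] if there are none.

[11, 31]

Mod squares: a ≡ -341, b ≡ 13. Check v ∈ {∞, 2, 3, 5, 7, 11, 13, 19, 31}.
v=∞: -341 < 0 and 13 > 0  ⇒  (a,b)_∞ = +1.
v=11: a=11^3·(≡7), b=11^0·(≡2) mod 11; (7|11)=-1, (2|11)=-1; (−1)^{3·0·5}·(-1)^0·(-1)^3 = -1.
v=19: a=19^0·(≡5), b=19^2·(≡18) mod 19; (5|19)=+1, (18|19)=-1; (−1)^{0·2·9}·(+1)^2·(-1)^0 = +1.
v=13: a=13^-2·(≡12), b=13^1·(≡10) mod 13; (12|13)=+1, (10|13)=+1; (−1)^{-2·1·6}·(+1)^1·(+1)^-2 = +1.
v=3: a=3^-2·(≡1), b=3^0·(≡1) mod 3; (1|3)=+1, (1|3)=+1; (−1)^{-2·0·1}·(+1)^0·(+1)^-2 = +1.
v=2: v_2(a)=-4, v_2(b)=-2; units ≡ 3, 5 (mod 8); ε·ε+αω+βω = 1·0+-4·1+-2·1 ≡ 0  ⇒  (a,b)_2 = +1.
v=7: a=7^0·(≡4), b=7^-2·(≡6) mod 7; (4|7)=+1, (6|7)=-1; (−1)^{0·-2·3}·(+1)^-2·(-1)^0 = +1.
v=5: a=5^2·(≡4), b=5^0·(≡3) mod 5; (4|5)=+1, (3|5)=-1; (−1)^{2·0·2}·(+1)^0·(-1)^2 = +1.
v=31: a=31^1·(≡19), b=31^0·(≡26) mod 31; (19|31)=+1, (26|31)=-1; (−1)^{1·0·15}·(+1)^0·(-1)^1 = -1.
|Ram(-341, 13)| = 2, even; anisotropic at {11, 31}.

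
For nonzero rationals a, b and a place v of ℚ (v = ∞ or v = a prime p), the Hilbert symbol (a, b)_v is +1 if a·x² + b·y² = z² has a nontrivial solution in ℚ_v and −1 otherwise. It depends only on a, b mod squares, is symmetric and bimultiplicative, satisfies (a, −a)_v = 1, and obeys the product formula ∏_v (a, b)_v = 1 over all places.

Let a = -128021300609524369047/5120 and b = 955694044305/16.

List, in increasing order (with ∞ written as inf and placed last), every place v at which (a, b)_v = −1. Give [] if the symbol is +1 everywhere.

Mod squares: a ≡ -2099812715, b ≡ 413105. Check v ∈ {∞, 2, 3, 5, 7, 11, 13, 17, 23, 29, 37}.
v=5: a=5^-1·(≡2), b=5^1·(≡1) mod 5; (2|5)=-1, (1|5)=+1; (−1)^{-1·1·2}·(-1)^1·(+1)^-1 = -1.
v=7: a=7^1·(≡1), b=7^1·(≡3) mod 7; (1|7)=+1, (3|7)=-1; (−1)^{1·1·3}·(+1)^1·(-1)^1 = +1.
v=29: a=29^1·(≡8), b=29^1·(≡9) mod 29; (8|29)=-1, (9|29)=+1; (−1)^{1·1·14}·(-1)^1·(+1)^1 = -1.
v=13: a=13^5·(≡9), b=13^4·(≡4) mod 13; (9|13)=+1, (4|13)=+1; (−1)^{5·4·6}·(+1)^4·(+1)^5 = +1.
v=3: a=3^6·(≡1), b=3^4·(≡2) mod 3; (1|3)=+1, (2|3)=-1; (−1)^{6·4·1}·(+1)^4·(-1)^6 = +1.
v=37: a=37^1·(≡20), b=37^1·(≡28) mod 37; (20|37)=-1, (28|37)=+1; (−1)^{1·1·18}·(-1)^1·(+1)^1 = -1.
v=2: v_2(a)=-10, v_2(b)=-4; units ≡ 5, 1 (mod 8); ε·ε+αω+βω = 0·0+-10·0+-4·1 ≡ 0  ⇒  (a,b)_2 = +1.
v=23: a=23^1·(≡2), b=23^0·(≡4) mod 23; (2|23)=+1, (4|23)=+1; (−1)^{1·0·11}·(+1)^0·(+1)^1 = +1.
v=∞: -2099812715 < 0 and 413105 > 0  ⇒  (a,b)_∞ = +1.
v=11: a=11^5·(≡6), b=11^1·(≡4) mod 11; (6|11)=-1, (4|11)=+1; (−1)^{5·1·5}·(-1)^1·(+1)^5 = +1.
v=17: a=17^1·(≡4), b=17^0·(≡3) mod 17; (4|17)=+1, (3|17)=-1; (−1)^{1·0·8}·(+1)^0·(-1)^1 = -1.
(-2099812715, 413105 / ℚ) ramifies at {5, 17, 29, 37}: a division algebra.

[5, 17, 29, 37]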